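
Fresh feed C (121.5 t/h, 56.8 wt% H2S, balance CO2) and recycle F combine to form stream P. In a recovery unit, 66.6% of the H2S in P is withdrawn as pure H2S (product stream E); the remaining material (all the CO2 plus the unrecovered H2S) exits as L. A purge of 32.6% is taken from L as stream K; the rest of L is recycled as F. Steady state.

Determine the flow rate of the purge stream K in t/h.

CO2 enters only via C and leaves only via the purge: 121.5×0.432 = 0.326×(CO2 in L), and the recovery unit passes all CO2, so CO2 in P = CO2 in L = 161.01 t/h.
H2S in P: m_A = 121.5×0.568 + (1−0.326)·(1−0.666)·m_A, so m_A = 69.012/0.7749 = 89.061 t/h.
L = (1−0.666)×89.061 + 161.01 = 190.75 t/h.
Purge K = 0.326×190.75 = 62.185 t/h.

62.19 t/h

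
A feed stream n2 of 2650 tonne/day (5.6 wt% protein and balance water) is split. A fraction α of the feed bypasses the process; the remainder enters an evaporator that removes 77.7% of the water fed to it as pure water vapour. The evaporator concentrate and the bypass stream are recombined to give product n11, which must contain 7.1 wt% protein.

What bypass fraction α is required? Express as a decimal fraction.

0.712

All 2650×0.056 = 148.4 tonne/day of protein reaches n11, so n11 = 148.4/0.071 = 2090.1 tonne/day and vapour = 559.86 tonne/day.
The evaporator receives (1−α)·2650 of feed at 0.944 water and removes 0.777 of that water:
0.777×0.944×(1−α)×2650 = 559.86
(1−α) = 559.86/1943.7 = 0.2880;  α = 0.7120.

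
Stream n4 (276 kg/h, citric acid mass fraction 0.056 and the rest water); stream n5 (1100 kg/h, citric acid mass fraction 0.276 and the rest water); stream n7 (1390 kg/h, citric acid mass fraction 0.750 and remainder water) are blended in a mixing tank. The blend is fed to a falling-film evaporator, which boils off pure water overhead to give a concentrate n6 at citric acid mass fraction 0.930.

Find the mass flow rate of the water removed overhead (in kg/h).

1302 kg/h

citric acid entering = 276×0.056 + 1100×0.276 + 1390×0.750 = 1361.6 kg/h.
All citric acid reports to n6, so n6 = 1361.6/0.930 = 1464 kg/h.
Total feed = 2766 kg/h; overhead = 2766 − 1464 = 1302 kg/h.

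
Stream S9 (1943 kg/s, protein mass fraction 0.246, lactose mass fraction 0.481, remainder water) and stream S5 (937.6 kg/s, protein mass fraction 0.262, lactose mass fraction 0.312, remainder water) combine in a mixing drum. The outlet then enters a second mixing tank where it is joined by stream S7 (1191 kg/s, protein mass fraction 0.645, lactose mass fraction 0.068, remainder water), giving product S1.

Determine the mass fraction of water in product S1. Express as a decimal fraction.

Overall, product flow = 4071.6 kg/s.
water in = 1943×0.273 + 937.6×0.426 + 1191×0.287 = 1271.7 kg/s.
water fraction in S1 = 0.312.

0.312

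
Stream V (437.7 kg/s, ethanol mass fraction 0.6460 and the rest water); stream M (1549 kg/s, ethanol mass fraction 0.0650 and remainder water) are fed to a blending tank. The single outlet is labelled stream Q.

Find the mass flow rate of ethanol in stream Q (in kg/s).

ethanol out = ethanol in = 437.7×0.646 + 1549×0.065 = 383.44 kg/s.

383.4 kg/s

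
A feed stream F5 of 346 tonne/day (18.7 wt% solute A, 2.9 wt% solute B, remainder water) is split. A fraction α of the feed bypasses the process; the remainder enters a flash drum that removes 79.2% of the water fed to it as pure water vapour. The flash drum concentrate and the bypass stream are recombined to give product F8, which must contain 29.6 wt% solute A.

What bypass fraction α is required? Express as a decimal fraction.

0.407

All 346×0.187 = 64.702 tonne/day of solute A reaches F8, so F8 = 64.702/0.296 = 218.59 tonne/day and vapour = 127.41 tonne/day.
The evaporator receives (1−α)·346 of feed at 0.784 water and removes 0.792 of that water:
0.792×0.784×(1−α)×346 = 127.41
(1−α) = 127.41/214.84 = 0.5931;  α = 0.4069.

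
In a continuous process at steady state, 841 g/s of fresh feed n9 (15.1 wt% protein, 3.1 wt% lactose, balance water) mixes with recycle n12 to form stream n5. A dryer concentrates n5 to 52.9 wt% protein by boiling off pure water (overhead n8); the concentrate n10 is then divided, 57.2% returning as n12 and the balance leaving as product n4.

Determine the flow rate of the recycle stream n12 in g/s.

320.8 g/s

Overall protein balance (none leaves overhead): protein in fresh feed = protein in product, i.e. 841×0.151 = (1−0.572)·n10·0.529.
n10 = 126.99/(0.529×0.428) = 560.88 g/s.
Recycle n12 = 0.572×560.88 = 320.83 g/s.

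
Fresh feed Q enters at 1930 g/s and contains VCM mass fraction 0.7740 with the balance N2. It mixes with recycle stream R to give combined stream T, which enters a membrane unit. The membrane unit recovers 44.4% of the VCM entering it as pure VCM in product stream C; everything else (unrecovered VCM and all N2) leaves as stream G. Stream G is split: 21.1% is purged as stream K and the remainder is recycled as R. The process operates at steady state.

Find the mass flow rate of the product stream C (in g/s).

1182 g/s

VCM in T: m_A = 1930×0.774 + (1−0.211)·(1−0.444)·m_A, so m_A = 1493.8/0.5613 = 2661.3 g/s.
Product C = 0.444×2661.3 = 1181.6 g/s.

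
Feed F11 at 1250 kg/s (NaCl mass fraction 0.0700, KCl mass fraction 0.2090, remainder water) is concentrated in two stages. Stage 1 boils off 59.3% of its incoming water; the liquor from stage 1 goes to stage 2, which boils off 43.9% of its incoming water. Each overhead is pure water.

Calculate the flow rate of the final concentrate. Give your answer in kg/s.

554.5 kg/s

water in feed = 1250×0.721 = 901.25 kg/s.
After stage 1: water left = (1−0.593)×901.25 = 366.81; stream total = 715.56 kg/s.
After stage 2: water left = (1−0.439)×366.81 = 205.78; final concentrate = 554.53 kg/s.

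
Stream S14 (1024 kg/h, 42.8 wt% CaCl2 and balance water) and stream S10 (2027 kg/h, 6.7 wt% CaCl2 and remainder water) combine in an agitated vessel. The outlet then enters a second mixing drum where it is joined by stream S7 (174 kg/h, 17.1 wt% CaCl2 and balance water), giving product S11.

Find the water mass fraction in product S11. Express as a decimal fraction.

Overall, product flow = 3225 kg/h.
water in = 1024×0.572 + 2027×0.933 + 174×0.829 = 2621.2 kg/h.
water fraction in S11 = 0.813.

0.813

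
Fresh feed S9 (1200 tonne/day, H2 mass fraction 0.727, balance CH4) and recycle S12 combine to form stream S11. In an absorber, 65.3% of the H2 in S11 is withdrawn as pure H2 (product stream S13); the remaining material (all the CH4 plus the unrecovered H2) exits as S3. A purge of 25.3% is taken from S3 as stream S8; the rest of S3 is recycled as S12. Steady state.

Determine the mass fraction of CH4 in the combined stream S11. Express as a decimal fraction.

CH4 enters only via S9 and leaves only via the purge: 1200×0.273 = 0.253×(CH4 in S3), and the absorber passes all CH4, so CH4 in S11 = CH4 in S3 = 1294.9 tonne/day.
H2 in S11: m_A = 1200×0.727 + (1−0.253)·(1−0.653)·m_A, so m_A = 872.4/0.7408 = 1177.7 tonne/day.
S11 = 1177.7 + 1294.9 = 2472.5 tonne/day.
CH4 fraction in S11 = 1294.9/2472.5 = 0.524.

0.524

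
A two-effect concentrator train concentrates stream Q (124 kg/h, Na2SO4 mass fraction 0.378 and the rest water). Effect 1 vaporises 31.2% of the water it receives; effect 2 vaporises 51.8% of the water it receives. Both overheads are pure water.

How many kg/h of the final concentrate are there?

water in feed = 124×0.622 = 77.128 kg/h.
After stage 1: water left = (1−0.312)×77.128 = 53.064; stream total = 99.936 kg/h.
After stage 2: water left = (1−0.518)×53.064 = 25.577; final concentrate = 72.449 kg/h.

72.45 kg/h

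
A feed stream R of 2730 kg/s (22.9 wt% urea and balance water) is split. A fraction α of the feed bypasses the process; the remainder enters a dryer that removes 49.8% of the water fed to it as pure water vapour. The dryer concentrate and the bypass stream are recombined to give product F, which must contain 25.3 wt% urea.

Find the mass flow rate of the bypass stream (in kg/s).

All 2730×0.229 = 625.17 kg/s of urea reaches F, so F = 625.17/0.253 = 2471 kg/s and vapour = 258.97 kg/s.
The evaporator receives (1−α)·2730 of feed at 0.771 water and removes 0.498 of that water:
0.498×0.771×(1−α)×2730 = 258.97
(1−α) = 258.97/1048.2 = 0.2471;  α = 0.7529.
Bypass flow = 0.7529×2730 = 2055.5 kg/s.

2056 kg/s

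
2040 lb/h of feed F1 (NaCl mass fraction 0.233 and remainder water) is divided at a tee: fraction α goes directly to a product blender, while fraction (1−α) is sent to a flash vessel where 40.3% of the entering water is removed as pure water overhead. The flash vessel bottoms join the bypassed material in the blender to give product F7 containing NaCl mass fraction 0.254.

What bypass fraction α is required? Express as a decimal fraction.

All 2040×0.233 = 475.32 lb/h of NaCl reaches F7, so F7 = 475.32/0.254 = 1871.3 lb/h and vapour = 168.66 lb/h.
The evaporator receives (1−α)·2040 of feed at 0.767 water and removes 0.403 of that water:
0.403×0.767×(1−α)×2040 = 168.66
(1−α) = 168.66/630.57 = 0.2675;  α = 0.7325.

0.733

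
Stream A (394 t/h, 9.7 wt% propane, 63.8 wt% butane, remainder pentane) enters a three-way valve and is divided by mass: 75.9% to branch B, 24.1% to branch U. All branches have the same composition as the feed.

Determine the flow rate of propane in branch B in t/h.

29.01 t/h

Branch B total = 0.759×394 = 299.05 t/h.
propane in B = 0.097×299.05 = 29.007 t/h.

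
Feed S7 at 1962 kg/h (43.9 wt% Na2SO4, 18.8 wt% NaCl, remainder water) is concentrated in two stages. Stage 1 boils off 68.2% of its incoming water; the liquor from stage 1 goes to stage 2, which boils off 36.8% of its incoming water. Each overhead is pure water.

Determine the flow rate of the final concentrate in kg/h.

water in feed = 1962×0.373 = 731.83 kg/h.
After stage 1: water left = (1−0.682)×731.83 = 232.72; stream total = 1462.9 kg/h.
After stage 2: water left = (1−0.368)×232.72 = 147.08; final concentrate = 1377.3 kg/h.

1377 kg/h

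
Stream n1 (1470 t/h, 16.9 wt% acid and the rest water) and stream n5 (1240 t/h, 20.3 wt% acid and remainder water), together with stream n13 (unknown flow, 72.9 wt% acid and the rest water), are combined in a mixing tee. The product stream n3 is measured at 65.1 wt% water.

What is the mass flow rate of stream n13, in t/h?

1173 t/h

Let n13 be the unknown flow. Total out = 2710 + n13.
water balance: 2209.8 + 0.271·n13 = 0.651·(2710 + n13)
(0.271 − 0.651)·n13 = 0.651×2710 − 2209.8 = -445.64
n13 = -445.64 / -0.380 = 1172.7 t/h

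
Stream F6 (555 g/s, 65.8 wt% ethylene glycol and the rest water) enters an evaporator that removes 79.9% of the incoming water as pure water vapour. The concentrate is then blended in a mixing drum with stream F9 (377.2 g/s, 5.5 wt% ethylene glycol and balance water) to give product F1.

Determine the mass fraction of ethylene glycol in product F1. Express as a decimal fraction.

0.4944

Vapour removed = 0.799×0.342×555 = 151.66 g/s; concentrate = 403.34 g/s.
ethylene glycol reaching the mixer = 365.19 (from concentrate) + 377.2×0.055 = 385.94 g/s.
Product flow = 403.34 + 377.2 = 780.54 g/s; ethylene glycol fraction = 0.4944.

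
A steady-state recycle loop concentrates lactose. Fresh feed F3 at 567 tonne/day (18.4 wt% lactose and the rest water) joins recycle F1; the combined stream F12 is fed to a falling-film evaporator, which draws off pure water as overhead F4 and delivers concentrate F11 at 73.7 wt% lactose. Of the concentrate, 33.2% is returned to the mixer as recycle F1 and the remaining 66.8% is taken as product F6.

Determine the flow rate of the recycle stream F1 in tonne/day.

Overall lactose balance (none leaves overhead): lactose in fresh feed = lactose in product, i.e. 567×0.184 = (1−0.332)·F11·0.737.
F11 = 104.33/(0.737×0.668) = 211.91 tonne/day.
Recycle F1 = 0.332×211.91 = 70.355 tonne/day.

70.36 tonne/day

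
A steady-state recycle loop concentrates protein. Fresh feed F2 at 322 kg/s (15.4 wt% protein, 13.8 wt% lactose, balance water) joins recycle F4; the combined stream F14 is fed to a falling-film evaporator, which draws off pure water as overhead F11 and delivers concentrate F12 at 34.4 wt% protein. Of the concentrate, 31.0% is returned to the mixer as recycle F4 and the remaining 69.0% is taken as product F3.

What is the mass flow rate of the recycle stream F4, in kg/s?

64.76 kg/s

Overall protein balance (none leaves overhead): protein in fresh feed = protein in product, i.e. 322×0.154 = (1−0.310)·F12·0.344.
F12 = 49.588/(0.344×0.690) = 208.91 kg/s.
Recycle F4 = 0.310×208.91 = 64.764 kg/s.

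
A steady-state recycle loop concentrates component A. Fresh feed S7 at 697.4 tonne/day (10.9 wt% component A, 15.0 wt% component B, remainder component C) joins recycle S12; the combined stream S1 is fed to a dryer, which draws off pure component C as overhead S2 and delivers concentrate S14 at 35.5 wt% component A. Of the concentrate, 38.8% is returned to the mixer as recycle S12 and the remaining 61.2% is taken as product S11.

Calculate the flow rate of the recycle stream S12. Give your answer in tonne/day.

135.8 tonne/day

Overall component A balance (none leaves overhead): component A in fresh feed = component A in product, i.e. 697.4×0.109 = (1−0.388)·S14·0.355.
S14 = 76.017/(0.355×0.612) = 349.89 tonne/day.
Recycle S12 = 0.388×349.89 = 135.76 tonne/day.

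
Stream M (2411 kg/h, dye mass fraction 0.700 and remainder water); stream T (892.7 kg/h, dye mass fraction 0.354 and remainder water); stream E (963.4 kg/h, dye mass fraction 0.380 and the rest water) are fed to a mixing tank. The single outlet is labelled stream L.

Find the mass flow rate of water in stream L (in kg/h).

1897 kg/h

water out = water in = 2411×0.300 + 892.7×0.646 + 963.4×0.620 = 1897.3 kg/h.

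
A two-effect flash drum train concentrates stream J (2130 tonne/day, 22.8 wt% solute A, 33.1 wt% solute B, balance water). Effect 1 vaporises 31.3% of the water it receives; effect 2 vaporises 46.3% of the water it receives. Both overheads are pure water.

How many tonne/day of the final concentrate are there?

1537 tonne/day

water in feed = 2130×0.441 = 939.33 tonne/day.
After stage 1: water left = (1−0.313)×939.33 = 645.32; stream total = 1836 tonne/day.
After stage 2: water left = (1−0.463)×645.32 = 346.54; final concentrate = 1537.2 tonne/day.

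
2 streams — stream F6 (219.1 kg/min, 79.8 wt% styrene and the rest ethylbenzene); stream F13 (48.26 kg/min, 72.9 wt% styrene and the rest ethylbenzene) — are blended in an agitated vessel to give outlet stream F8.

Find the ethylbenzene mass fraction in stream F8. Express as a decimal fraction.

0.2145

Total flow out = 219.1 + 48.26 = 267.36 kg/min.
ethylbenzene in = 219.1×0.202 + 48.26×0.271 = 57.337 kg/min.
ethylbenzene mass fraction in F8 = 57.337/267.36 = 0.2145.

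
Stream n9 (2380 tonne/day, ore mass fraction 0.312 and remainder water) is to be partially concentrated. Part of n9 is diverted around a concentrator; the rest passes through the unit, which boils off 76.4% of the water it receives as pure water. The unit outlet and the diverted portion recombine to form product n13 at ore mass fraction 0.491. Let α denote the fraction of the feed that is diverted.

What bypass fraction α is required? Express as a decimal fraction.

0.306

All 2380×0.312 = 742.56 tonne/day of ore reaches n13, so n13 = 742.56/0.491 = 1512.3 tonne/day and vapour = 867.66 tonne/day.
The evaporator receives (1−α)·2380 of feed at 0.688 water and removes 0.764 of that water:
0.764×0.688×(1−α)×2380 = 867.66
(1−α) = 867.66/1251 = 0.6936;  α = 0.3064.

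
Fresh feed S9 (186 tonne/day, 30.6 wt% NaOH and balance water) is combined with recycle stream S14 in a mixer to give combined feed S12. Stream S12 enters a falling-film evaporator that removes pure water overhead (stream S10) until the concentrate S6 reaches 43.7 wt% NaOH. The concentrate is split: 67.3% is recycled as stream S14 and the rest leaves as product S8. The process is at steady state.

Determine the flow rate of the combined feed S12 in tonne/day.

Overall NaOH balance (none leaves overhead): NaOH in fresh feed = NaOH in product, i.e. 186×0.306 = (1−0.673)·S6·0.437.
S6 = 56.916/(0.437×0.327) = 398.3 tonne/day.
Recycle S14 = 0.673×398.3 = 268.05 tonne/day.
Combined feed S12 = 186 + 268.05 = 454.05 tonne/day.

454.1 tonne/day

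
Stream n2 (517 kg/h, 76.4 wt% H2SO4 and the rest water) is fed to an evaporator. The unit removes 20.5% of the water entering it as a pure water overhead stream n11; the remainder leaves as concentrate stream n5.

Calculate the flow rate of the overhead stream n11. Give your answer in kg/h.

water entering = 517×0.236 = 122.01 kg/h; overhead removed = 0.205×122.01 = 25.012 kg/h.

25.01 kg/h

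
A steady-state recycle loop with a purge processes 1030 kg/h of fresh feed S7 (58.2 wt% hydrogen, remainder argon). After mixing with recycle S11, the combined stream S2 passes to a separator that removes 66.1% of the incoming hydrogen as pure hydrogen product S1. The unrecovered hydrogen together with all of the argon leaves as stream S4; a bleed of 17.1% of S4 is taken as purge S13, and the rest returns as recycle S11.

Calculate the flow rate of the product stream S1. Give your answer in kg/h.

hydrogen in S2: m_A = 1030×0.582 + (1−0.171)·(1−0.661)·m_A, so m_A = 599.46/0.7190 = 833.78 kg/h.
Product S1 = 0.661×833.78 = 551.13 kg/h.

551.1 kg/h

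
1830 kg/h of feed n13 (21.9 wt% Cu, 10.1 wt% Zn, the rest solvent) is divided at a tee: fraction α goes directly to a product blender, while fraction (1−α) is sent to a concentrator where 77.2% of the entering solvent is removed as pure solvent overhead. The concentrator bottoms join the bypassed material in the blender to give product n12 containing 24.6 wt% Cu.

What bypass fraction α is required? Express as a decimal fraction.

0.791

All 1830×0.219 = 400.77 kg/h of Cu reaches n12, so n12 = 400.77/0.246 = 1629.1 kg/h and vapour = 200.85 kg/h.
The evaporator receives (1−α)·1830 of feed at 0.680 solvent and removes 0.772 of that solvent:
0.772×0.680×(1−α)×1830 = 200.85
(1−α) = 200.85/960.68 = 0.2091;  α = 0.7909.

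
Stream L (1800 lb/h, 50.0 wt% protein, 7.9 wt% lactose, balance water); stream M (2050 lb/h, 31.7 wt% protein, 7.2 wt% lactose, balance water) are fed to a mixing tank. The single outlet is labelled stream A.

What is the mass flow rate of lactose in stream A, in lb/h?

lactose out = lactose in = 1800×0.079 + 2050×0.072 = 289.8 lb/h.

289.8 lb/h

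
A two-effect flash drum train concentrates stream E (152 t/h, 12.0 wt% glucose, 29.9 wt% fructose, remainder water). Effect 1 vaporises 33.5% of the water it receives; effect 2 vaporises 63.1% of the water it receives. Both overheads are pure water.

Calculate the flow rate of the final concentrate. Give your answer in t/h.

water in feed = 152×0.581 = 88.312 t/h.
After stage 1: water left = (1−0.335)×88.312 = 58.727; stream total = 122.42 t/h.
After stage 2: water left = (1−0.631)×58.727 = 21.67; final concentrate = 85.358 t/h.

85.36 t/h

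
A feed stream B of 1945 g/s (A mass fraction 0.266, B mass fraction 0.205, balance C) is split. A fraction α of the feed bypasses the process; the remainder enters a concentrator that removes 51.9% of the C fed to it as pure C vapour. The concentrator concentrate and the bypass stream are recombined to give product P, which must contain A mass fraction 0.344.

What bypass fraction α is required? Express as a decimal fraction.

All 1945×0.266 = 517.37 g/s of A reaches P, so P = 517.37/0.344 = 1504 g/s and vapour = 441.02 g/s.
The evaporator receives (1−α)·1945 of feed at 0.529 C and removes 0.519 of that C:
0.519×0.529×(1−α)×1945 = 441.02
(1−α) = 441.02/534 = 0.8259;  α = 0.1741.

0.174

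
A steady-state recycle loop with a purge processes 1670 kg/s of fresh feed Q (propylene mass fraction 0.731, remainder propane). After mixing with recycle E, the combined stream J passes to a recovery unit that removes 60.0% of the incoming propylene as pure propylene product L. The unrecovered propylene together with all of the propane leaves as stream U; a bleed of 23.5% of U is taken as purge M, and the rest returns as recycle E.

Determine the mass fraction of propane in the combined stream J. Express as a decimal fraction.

0.521

propane enters only via Q and leaves only via the purge: 1670×0.269 = 0.235×(propane in U), and the recovery unit passes all propane, so propane in J = propane in U = 1911.6 kg/s.
propylene in J: m_A = 1670×0.731 + (1−0.235)·(1−0.600)·m_A, so m_A = 1220.8/0.6940 = 1759 kg/s.
J = 1759 + 1911.6 = 3670.7 kg/s.
propane fraction in J = 1911.6/3670.7 = 0.521.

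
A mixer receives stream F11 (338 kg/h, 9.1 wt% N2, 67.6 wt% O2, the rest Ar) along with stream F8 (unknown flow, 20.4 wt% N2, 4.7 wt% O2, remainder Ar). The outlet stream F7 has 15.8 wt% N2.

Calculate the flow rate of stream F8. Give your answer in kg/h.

Let F8 be the unknown flow. Total out = 338 + F8.
N2 balance: 30.758 + 0.204·F8 = 0.158·(338 + F8)
(0.204 − 0.158)·F8 = 0.158×338 − 30.758 = 22.646
F8 = 22.646 / 0.046 = 492.3 kg/h

492.3 kg/h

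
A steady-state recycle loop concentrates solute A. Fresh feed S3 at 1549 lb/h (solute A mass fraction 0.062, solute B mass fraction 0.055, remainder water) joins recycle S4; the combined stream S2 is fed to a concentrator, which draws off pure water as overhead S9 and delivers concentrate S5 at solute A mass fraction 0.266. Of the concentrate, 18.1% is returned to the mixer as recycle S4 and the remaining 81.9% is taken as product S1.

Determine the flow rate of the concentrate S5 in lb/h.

440.8 lb/h

Overall solute A balance (none leaves overhead): solute A in fresh feed = solute A in product, i.e. 1549×0.062 = (1−0.181)·S5·0.266.
S5 = 96.038/(0.266×0.819) = 440.84 lb/h.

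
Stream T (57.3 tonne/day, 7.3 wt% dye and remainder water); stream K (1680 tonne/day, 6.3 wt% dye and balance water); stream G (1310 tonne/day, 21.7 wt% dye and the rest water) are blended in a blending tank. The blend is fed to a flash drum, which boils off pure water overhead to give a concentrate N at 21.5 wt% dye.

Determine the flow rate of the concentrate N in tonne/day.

dye entering = 57.3×0.073 + 1680×0.063 + 1310×0.217 = 394.29 tonne/day.
All dye reports to N, so N = 394.29/0.215 = 1833.9 tonne/day.

1834 tonne/day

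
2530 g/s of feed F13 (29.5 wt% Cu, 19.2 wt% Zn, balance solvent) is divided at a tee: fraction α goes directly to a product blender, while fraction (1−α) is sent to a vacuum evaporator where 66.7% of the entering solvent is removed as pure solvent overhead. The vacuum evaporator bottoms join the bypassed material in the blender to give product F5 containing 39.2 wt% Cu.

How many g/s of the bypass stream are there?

700.4 g/s

All 2530×0.295 = 746.35 g/s of Cu reaches F5, so F5 = 746.35/0.392 = 1904 g/s and vapour = 626.05 g/s.
The evaporator receives (1−α)·2530 of feed at 0.513 solvent and removes 0.667 of that solvent:
0.667×0.513×(1−α)×2530 = 626.05
(1−α) = 626.05/865.69 = 0.7232;  α = 0.2768.
Bypass flow = 0.2768×2530 = 700.37 g/s.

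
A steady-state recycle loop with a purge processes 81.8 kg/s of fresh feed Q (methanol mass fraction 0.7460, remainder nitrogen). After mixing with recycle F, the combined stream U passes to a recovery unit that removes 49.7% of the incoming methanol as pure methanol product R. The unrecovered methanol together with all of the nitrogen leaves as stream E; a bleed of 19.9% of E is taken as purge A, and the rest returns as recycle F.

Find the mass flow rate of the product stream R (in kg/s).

methanol in U: m_A = 81.8×0.746 + (1−0.199)·(1−0.497)·m_A, so m_A = 61.023/0.5971 = 102.2 kg/s.
Product R = 0.497×102.2 = 50.793 kg/s.

50.79 kg/s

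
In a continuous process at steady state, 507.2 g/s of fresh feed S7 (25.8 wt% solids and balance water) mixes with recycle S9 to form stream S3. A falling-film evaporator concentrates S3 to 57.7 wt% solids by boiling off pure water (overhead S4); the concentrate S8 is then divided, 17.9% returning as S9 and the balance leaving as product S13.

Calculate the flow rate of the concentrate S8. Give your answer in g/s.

Overall solids balance (none leaves overhead): solids in fresh feed = solids in product, i.e. 507.2×0.258 = (1−0.179)·S8·0.577.
S8 = 130.86/(0.577×0.821) = 276.24 g/s.

276.2 g/s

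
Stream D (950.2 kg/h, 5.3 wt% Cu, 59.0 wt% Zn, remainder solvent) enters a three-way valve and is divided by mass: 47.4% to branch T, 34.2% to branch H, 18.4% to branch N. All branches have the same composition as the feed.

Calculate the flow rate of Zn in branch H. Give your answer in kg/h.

Branch H total = 0.342×950.2 = 324.97 kg/h.
Zn in H = 0.590×324.97 = 191.73 kg/h.

191.7 kg/h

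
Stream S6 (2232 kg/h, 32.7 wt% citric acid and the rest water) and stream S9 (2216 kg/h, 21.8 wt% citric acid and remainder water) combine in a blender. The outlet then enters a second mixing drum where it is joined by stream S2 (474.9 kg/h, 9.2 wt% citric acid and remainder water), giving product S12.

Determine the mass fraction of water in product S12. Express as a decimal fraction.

Overall, product flow = 4922.9 kg/h.
water in = 2232×0.673 + 2216×0.782 + 474.9×0.908 = 3666.3 kg/h.
water fraction in S12 = 0.745.

0.745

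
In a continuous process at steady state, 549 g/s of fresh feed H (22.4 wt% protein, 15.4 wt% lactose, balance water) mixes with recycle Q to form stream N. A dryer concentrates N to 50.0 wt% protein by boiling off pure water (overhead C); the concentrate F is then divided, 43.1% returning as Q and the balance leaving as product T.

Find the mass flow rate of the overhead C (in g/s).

Overall protein balance (none leaves overhead): protein in fresh feed = protein in product, i.e. 549×0.224 = (1−0.431)·F·0.500.
F = 122.98/(0.500×0.569) = 432.25 g/s.
Recycle Q = 0.431×432.25 = 186.3 g/s.
Combined feed N = 549 + 186.3 = 735.3 g/s.
Overhead C = N − F = 735.3 − 432.25 = 303.05 g/s.

303 g/s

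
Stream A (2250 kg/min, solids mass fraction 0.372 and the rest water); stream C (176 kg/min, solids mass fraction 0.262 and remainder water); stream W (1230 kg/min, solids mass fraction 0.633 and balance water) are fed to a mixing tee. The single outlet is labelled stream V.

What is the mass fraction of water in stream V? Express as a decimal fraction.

Total flow out = 2250 + 176 + 1230 = 3656 kg/min.
water in = 2250×0.628 + 176×0.738 + 1230×0.367 = 1994.3 kg/min.
water mass fraction in V = 1994.3/3656 = 0.545.

0.545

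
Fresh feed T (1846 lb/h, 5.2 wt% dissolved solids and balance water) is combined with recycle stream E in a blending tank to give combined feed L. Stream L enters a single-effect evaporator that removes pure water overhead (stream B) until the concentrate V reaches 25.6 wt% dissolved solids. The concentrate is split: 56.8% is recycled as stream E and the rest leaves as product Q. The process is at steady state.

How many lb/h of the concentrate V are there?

868 lb/h

Overall dissolved solids balance (none leaves overhead): dissolved solids in fresh feed = dissolved solids in product, i.e. 1846×0.052 = (1−0.568)·V·0.256.
V = 95.992/(0.256×0.432) = 867.98 lb/h.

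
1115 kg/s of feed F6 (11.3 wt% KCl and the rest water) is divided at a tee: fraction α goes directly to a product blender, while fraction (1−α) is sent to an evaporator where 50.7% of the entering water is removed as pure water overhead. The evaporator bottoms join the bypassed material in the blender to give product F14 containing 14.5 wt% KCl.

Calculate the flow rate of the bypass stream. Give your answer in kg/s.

567.8 kg/s

All 1115×0.113 = 126 kg/s of KCl reaches F14, so F14 = 126/0.145 = 868.93 kg/s and vapour = 246.07 kg/s.
The evaporator receives (1−α)·1115 of feed at 0.887 water and removes 0.507 of that water:
0.507×0.887×(1−α)×1115 = 246.07
(1−α) = 246.07/501.43 = 0.4907;  α = 0.5093.
Bypass flow = 0.5093×1115 = 567.83 kg/s.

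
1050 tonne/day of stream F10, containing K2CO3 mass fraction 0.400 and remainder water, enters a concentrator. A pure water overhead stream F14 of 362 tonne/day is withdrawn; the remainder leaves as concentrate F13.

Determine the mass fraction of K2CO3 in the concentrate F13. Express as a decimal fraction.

0.610

K2CO3 is not removed: 1050×0.400 = 420 tonne/day of K2CO3 enters F13.
Concentrate = 1050 − 362 = 688 tonne/day.
Mass fraction = 420/688 = 0.610.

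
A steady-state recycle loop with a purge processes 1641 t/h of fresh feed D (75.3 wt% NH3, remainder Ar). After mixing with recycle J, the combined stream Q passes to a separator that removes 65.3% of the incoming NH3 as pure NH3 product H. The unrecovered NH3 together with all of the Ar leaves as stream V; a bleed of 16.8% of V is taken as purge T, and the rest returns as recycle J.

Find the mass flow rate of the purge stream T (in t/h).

506.6 t/h

Ar enters only via D and leaves only via the purge: 1641×0.247 = 0.168×(Ar in V), and the separator passes all Ar, so Ar in Q = Ar in V = 2412.7 t/h.
NH3 in Q: m_A = 1641×0.753 + (1−0.168)·(1−0.653)·m_A, so m_A = 1235.7/0.7113 = 1737.2 t/h.
V = (1−0.653)×1737.2 + 2412.7 = 3015.5 t/h.
Purge T = 0.168×3015.5 = 506.6 t/h.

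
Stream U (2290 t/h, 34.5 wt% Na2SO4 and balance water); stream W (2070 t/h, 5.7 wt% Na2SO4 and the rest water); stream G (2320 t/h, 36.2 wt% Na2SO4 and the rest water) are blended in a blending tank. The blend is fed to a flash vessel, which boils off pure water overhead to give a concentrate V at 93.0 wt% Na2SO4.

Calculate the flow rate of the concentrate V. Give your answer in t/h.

Na2SO4 entering = 2290×0.345 + 2070×0.057 + 2320×0.362 = 1747.9 t/h.
All Na2SO4 reports to V, so V = 1747.9/0.930 = 1879.4 t/h.

1879 t/h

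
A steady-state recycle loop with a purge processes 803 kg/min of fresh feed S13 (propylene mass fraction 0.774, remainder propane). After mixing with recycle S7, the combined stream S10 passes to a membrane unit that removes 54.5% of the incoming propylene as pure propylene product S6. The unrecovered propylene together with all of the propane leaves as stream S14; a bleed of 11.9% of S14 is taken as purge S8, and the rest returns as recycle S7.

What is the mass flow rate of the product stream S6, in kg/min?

565.4 kg/min

propylene in S10: m_A = 803×0.774 + (1−0.119)·(1−0.545)·m_A, so m_A = 621.52/0.5991 = 1037.3 kg/min.
Product S6 = 0.545×1037.3 = 565.35 kg/min.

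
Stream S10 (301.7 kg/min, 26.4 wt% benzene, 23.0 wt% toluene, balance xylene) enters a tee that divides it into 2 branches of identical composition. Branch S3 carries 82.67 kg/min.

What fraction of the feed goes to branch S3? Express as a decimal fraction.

Fraction to S3 = 82.67/301.7 = 0.2740.

0.274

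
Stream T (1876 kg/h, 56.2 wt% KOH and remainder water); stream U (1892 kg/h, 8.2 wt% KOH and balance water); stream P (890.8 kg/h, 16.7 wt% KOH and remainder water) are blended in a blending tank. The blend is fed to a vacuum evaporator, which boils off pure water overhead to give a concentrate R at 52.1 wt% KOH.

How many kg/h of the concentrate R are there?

KOH entering = 1876×0.562 + 1892×0.082 + 890.8×0.167 = 1358.2 kg/h.
All KOH reports to R, so R = 1358.2/0.521 = 2606.9 kg/h.

2607 kg/h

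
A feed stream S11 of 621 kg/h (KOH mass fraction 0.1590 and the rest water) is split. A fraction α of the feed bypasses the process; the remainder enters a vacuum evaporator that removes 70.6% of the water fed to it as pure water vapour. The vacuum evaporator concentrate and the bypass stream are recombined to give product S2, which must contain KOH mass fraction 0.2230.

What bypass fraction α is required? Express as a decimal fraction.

All 621×0.159 = 98.739 kg/h of KOH reaches S2, so S2 = 98.739/0.223 = 442.78 kg/h and vapour = 178.22 kg/h.
The evaporator receives (1−α)·621 of feed at 0.841 water and removes 0.706 of that water:
0.706×0.841×(1−α)×621 = 178.22
(1−α) = 178.22/368.72 = 0.4834;  α = 0.5166.

0.517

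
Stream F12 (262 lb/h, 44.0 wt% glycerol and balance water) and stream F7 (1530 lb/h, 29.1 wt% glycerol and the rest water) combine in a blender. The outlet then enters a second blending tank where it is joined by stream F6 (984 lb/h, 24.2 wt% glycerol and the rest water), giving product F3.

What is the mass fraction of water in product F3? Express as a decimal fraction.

0.712

Overall, product flow = 2776 lb/h.
water in = 262×0.560 + 1530×0.709 + 984×0.758 = 1977.4 lb/h.
water fraction in F3 = 0.712.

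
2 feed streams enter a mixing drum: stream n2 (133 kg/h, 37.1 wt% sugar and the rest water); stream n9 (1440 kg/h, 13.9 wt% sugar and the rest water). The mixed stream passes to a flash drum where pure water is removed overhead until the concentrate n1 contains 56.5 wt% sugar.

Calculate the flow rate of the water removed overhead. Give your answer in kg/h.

1131 kg/h

sugar entering = 133×0.371 + 1440×0.139 = 249.5 kg/h.
All sugar reports to n1, so n1 = 249.5/0.565 = 441.6 kg/h.
Total feed = 1573 kg/h; overhead = 1573 − 441.6 = 1131.4 kg/h.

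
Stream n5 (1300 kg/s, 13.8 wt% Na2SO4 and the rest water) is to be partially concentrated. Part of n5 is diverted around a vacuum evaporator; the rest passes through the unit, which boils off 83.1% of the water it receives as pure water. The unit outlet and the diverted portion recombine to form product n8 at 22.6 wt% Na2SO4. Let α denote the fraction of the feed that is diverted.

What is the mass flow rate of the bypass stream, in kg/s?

All 1300×0.138 = 179.4 kg/s of Na2SO4 reaches n8, so n8 = 179.4/0.226 = 793.81 kg/s and vapour = 506.19 kg/s.
The evaporator receives (1−α)·1300 of feed at 0.862 water and removes 0.831 of that water:
0.831×0.862×(1−α)×1300 = 506.19
(1−α) = 506.19/931.22 = 0.5436;  α = 0.4564.
Bypass flow = 0.4564×1300 = 593.34 kg/s.

593.3 kg/s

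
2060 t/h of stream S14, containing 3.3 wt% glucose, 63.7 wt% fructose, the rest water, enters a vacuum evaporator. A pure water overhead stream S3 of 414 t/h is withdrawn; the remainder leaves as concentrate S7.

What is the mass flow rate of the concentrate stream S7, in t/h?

Concentrate = 2060 − 414 = 1646 t/h.

1646 t/h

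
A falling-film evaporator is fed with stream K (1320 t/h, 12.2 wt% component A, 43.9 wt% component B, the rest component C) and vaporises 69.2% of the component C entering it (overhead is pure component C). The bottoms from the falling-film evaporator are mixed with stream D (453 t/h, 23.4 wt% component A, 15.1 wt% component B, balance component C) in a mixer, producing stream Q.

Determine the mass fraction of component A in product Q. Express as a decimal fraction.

0.195

Vapour removed = 0.692×0.439×1320 = 401 t/h; concentrate = 919 t/h.
component A reaching the mixer = 161.04 (from concentrate) + 453×0.234 = 267.04 t/h.
Product flow = 919 + 453 = 1372 t/h; component A fraction = 0.195.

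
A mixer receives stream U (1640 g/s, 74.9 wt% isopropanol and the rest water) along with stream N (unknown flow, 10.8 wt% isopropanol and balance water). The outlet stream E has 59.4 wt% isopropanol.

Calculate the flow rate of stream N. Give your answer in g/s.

Let N be the unknown flow. Total out = 1640 + N.
isopropanol balance: 1228.4 + 0.108·N = 0.594·(1640 + N)
(0.108 − 0.594)·N = 0.594×1640 − 1228.4 = -254.2
N = -254.2 / -0.486 = 523.05 g/s

523 g/s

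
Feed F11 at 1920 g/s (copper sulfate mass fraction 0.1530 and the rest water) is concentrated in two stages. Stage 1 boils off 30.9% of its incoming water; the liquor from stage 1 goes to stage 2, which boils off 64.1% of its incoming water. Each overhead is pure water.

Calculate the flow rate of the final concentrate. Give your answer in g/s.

697.2 g/s

water in feed = 1920×0.847 = 1626.2 g/s.
After stage 1: water left = (1−0.309)×1626.2 = 1123.7; stream total = 1417.5 g/s.
After stage 2: water left = (1−0.641)×1123.7 = 403.42; final concentrate = 697.18 g/s.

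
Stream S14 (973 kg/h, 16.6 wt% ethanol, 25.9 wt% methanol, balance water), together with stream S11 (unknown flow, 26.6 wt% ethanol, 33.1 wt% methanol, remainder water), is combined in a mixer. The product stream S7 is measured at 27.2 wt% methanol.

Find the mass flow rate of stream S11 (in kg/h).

Let S11 be the unknown flow. Total out = 973 + S11.
methanol balance: 252.01 + 0.331·S11 = 0.272·(973 + S11)
(0.331 − 0.272)·S11 = 0.272×973 − 252.01 = 12.649
S11 = 12.649 / 0.059 = 214.39 kg/h

214.4 kg/h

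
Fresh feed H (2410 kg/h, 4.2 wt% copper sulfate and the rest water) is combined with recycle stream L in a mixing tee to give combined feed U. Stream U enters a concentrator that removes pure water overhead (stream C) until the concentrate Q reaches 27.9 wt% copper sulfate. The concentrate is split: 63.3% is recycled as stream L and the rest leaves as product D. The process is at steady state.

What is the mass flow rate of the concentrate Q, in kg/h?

988.5 kg/h

Overall copper sulfate balance (none leaves overhead): copper sulfate in fresh feed = copper sulfate in product, i.e. 2410×0.042 = (1−0.633)·Q·0.279.
Q = 101.22/(0.279×0.367) = 988.54 kg/h.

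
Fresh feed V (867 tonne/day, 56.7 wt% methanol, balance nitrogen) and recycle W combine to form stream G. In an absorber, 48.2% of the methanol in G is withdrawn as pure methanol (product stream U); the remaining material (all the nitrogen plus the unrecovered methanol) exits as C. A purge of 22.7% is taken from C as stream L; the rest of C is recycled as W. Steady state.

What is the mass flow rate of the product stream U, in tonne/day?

methanol in G: m_A = 867×0.567 + (1−0.227)·(1−0.482)·m_A, so m_A = 491.59/0.5996 = 819.88 tonne/day.
Product U = 0.482×819.88 = 395.18 tonne/day.

395.2 tonne/day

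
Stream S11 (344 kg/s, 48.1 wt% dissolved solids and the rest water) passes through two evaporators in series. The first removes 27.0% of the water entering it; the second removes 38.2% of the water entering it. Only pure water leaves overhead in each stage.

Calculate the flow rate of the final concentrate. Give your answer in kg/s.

water in feed = 344×0.519 = 178.54 kg/s.
After stage 1: water left = (1−0.270)×178.54 = 130.33; stream total = 295.8 kg/s.
After stage 2: water left = (1−0.382)×130.33 = 80.545; final concentrate = 246.01 kg/s.

246 kg/s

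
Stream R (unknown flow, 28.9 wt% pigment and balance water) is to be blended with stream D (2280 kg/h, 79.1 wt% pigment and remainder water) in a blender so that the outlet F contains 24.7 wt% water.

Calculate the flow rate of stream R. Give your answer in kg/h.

Let R be the unknown flow. Total out = 2280 + R.
water balance: 476.52 + 0.711·R = 0.247·(2280 + R)
(0.711 − 0.247)·R = 0.247×2280 − 476.52 = 86.64
R = 86.64 / 0.464 = 186.72 kg/h

186.7 kg/h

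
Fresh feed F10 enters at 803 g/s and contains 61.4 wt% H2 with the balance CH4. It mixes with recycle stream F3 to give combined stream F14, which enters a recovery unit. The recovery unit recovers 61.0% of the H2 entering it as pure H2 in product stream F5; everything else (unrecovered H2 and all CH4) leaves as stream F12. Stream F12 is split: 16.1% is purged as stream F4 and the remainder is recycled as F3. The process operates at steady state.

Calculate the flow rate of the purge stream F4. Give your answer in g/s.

CH4 enters only via F10 and leaves only via the purge: 803×0.386 = 0.161×(CH4 in F12), and the recovery unit passes all CH4, so CH4 in F14 = CH4 in F12 = 1925.2 g/s.
H2 in F14: m_A = 803×0.614 + (1−0.161)·(1−0.610)·m_A, so m_A = 493.04/0.6728 = 732.83 g/s.
F12 = (1−0.610)×732.83 + 1925.2 = 2211 g/s.
Purge F4 = 0.161×2211 = 355.97 g/s.

356 g/s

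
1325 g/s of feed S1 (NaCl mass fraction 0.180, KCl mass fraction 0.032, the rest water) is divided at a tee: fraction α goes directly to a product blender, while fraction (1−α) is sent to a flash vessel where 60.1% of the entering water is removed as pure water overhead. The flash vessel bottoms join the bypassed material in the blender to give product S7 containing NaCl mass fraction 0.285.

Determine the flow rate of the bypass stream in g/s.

294.2 g/s

All 1325×0.180 = 238.5 g/s of NaCl reaches S7, so S7 = 238.5/0.285 = 836.84 g/s and vapour = 488.16 g/s.
The evaporator receives (1−α)·1325 of feed at 0.788 water and removes 0.601 of that water:
0.601×0.788×(1−α)×1325 = 488.16
(1−α) = 488.16/627.5 = 0.7779;  α = 0.2221.
Bypass flow = 0.2221×1325 = 294.24 g/s.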